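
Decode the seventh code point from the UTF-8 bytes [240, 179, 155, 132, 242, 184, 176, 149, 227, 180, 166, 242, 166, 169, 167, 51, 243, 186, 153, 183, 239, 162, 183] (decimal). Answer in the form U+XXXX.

Offset 0: leading byte 0xF0 = 11110000 → 4-byte char #1 = F0 B3 9B 84.
Offset 4: leading byte 0xF2 = 11110010 → 4-byte char #2 = F2 B8 B0 95.
Offset 8: leading byte 0xE3 = 11100011 → 3-byte char #3 = E3 B4 A6.
Offset 11: leading byte 0xF2 = 11110010 → 4-byte char #4 = F2 A6 A9 A7.
Offset 15: leading byte 0x33 = 00110011 → 1-byte char #5 = 33.
Offset 16: leading byte 0xF3 = 11110011 → 4-byte char #6 = F3 BA 99 B7.
Offset 20: leading byte 0xEF = 11101111 → 3-byte char #7 = EF A2 B7.
Leading byte 0xEF = 11101111 matches 1110xxxx → 3-byte sequence.
Byte 1: 0xEF = 11101111, payload 1111 (4 bits).
Byte 2: 0xA2 = 10100010 (10xxxxxx ✓), payload 100010.
Byte 3: 0xB7 = 10110111 (10xxxxxx ✓), payload 110111.
Concatenate: 1111100010110111 = 0xF8B7 (16 bits → U+F8B7).

U+F8B7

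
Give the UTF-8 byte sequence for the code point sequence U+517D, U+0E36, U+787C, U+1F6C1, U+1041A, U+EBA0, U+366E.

E5 85 BD E0 B8 B6 E7 A1 BC F0 9F 9B 81 F0 90 90 9A EE AE A0 E3 99 AE

U+517D: 3-byte form → E5 85 BD.
U+0E36: 3-byte form → E0 B8 B6.
U+787C: 3-byte form → E7 A1 BC.
U+1F6C1: 4-byte form → F0 9F 9B 81.
U+1041A: 4-byte form → F0 90 90 9A.
U+EBA0: 3-byte form → EE AE A0.
U+366E: 3-byte form → E3 99 AE.
Concatenated (23 bytes): E5 85 BD E0 B8 B6 E7 A1 BC F0 9F 9B 81 F0 90 90 9A EE AE A0 E3 99 AE.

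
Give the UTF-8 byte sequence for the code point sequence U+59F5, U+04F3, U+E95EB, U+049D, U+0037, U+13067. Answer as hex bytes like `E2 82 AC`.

E5 A7 B5 D3 B3 F3 A9 97 AB D2 9D 37 F0 93 81 A7

U+59F5: 3-byte form → E5 A7 B5.
U+04F3: 2-byte form → D3 B3.
U+E95EB: 4-byte form → F3 A9 97 AB.
U+049D: 2-byte form → D2 9D.
U+0037: 1-byte form → 37.
U+13067: 4-byte form → F0 93 81 A7.
Concatenated (16 bytes): E5 A7 B5 D3 B3 F3 A9 97 AB D2 9D 37 F0 93 81 A7.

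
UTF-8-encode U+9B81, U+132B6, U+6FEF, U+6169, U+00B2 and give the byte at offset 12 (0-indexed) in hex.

U+9B81 → 3-byte form E9 AE 81 at offsets 0–2.
U+132B6 → 4-byte form F0 93 8A B6 at offsets 3–6.
U+6FEF → 3-byte form E6 BF AF at offsets 7–9.
U+6169 → 3-byte form E6 85 A9 at offsets 10–12.
Offset 12 falls in char 4's range; it's byte 3 of E6 85 A9 = 0xA9.

0xA9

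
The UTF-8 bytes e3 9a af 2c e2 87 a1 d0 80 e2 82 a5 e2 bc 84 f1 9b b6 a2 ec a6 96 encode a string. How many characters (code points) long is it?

Byte at offset 0: 0xE3 = 11100011 → 3-byte char (#1). Advance 3.
Byte at offset 3: 0x2C = 00101100 → 1-byte char (#2). Advance 1.
Byte at offset 4: 0xE2 = 11100010 → 3-byte char (#3). Advance 3.
Byte at offset 7: 0xD0 = 11010000 → 2-byte char (#4). Advance 2.
Byte at offset 9: 0xE2 = 11100010 → 3-byte char (#5). Advance 3.
Byte at offset 12: 0xE2 = 11100010 → 3-byte char (#6). Advance 3.
Byte at offset 15: 0xF1 = 11110001 → 4-byte char (#7). Advance 4.
Byte at offset 19: 0xEC = 11101100 → 3-byte char (#8). Advance 3.
Reached end at offset 22 after 8 code points.

8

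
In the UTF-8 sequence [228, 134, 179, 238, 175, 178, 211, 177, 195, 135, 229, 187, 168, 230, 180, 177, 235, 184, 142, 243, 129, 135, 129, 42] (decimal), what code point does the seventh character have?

U+BE0E

Offset 0: leading byte 0xE4 = 11100100 → 3-byte char #1 = E4 86 B3.
Offset 3: leading byte 0xEE = 11101110 → 3-byte char #2 = EE AF B2.
Offset 6: leading byte 0xD3 = 11010011 → 2-byte char #3 = D3 B1.
Offset 8: leading byte 0xC3 = 11000011 → 2-byte char #4 = C3 87.
Offset 10: leading byte 0xE5 = 11100101 → 3-byte char #5 = E5 BB A8.
Offset 13: leading byte 0xE6 = 11100110 → 3-byte char #6 = E6 B4 B1.
Offset 16: leading byte 0xEB = 11101011 → 3-byte char #7 = EB B8 8E.
Leading byte 0xEB = 11101011 matches 1110xxxx → 3-byte sequence.
Byte 1: 0xEB = 11101011, payload 1011 (4 bits).
Byte 2: 0xB8 = 10111000 (10xxxxxx ✓), payload 111000.
Byte 3: 0x8E = 10001110 (10xxxxxx ✓), payload 001110.
Concatenate: 1011111000001110 = 0xBE0E (16 bits → U+BE0E).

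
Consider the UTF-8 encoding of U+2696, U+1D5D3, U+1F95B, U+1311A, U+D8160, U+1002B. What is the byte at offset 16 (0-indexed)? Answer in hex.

0x98

U+2696 → 3-byte form E2 9A 96 at offsets 0–2.
U+1D5D3 → 4-byte form F0 9D 97 93 at offsets 3–6.
U+1F95B → 4-byte form F0 9F A5 9B at offsets 7–10.
U+1311A → 4-byte form F0 93 84 9A at offsets 11–14.
U+D8160 → 4-byte form F3 98 85 A0 at offsets 15–18.
Offset 16 falls in char 5's range; it's byte 2 of F3 98 85 A0 = 0x98.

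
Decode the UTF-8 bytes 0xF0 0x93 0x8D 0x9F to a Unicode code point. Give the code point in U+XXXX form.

U+1335F

Leading byte 0xF0 = 11110000 matches 11110xxx → 4-byte sequence.
Byte 1: 0xF0 = 11110000, payload 000 (3 bits).
Byte 2: 0x93 = 10010011 (10xxxxxx ✓), payload 010011.
Byte 3: 0x8D = 10001101 (10xxxxxx ✓), payload 001101.
Byte 4: 0x9F = 10011111 (10xxxxxx ✓), payload 011111.
Concatenate: 000010011001101011111 = 0x1335F (21 bits → U+1335F).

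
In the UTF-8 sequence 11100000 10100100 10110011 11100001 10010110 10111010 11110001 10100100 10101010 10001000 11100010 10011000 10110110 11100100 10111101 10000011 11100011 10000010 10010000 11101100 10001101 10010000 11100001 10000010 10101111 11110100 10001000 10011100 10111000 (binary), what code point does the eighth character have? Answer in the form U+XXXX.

Offset 0: leading byte 0xE0 = 11100000 → 3-byte char #1 = E0 A4 B3.
Offset 3: leading byte 0xE1 = 11100001 → 3-byte char #2 = E1 96 BA.
Offset 6: leading byte 0xF1 = 11110001 → 4-byte char #3 = F1 A4 AA 88.
Offset 10: leading byte 0xE2 = 11100010 → 3-byte char #4 = E2 98 B6.
Offset 13: leading byte 0xE4 = 11100100 → 3-byte char #5 = E4 BD 83.
Offset 16: leading byte 0xE3 = 11100011 → 3-byte char #6 = E3 82 90.
Offset 19: leading byte 0xEC = 11101100 → 3-byte char #7 = EC 8D 90.
Offset 22: leading byte 0xE1 = 11100001 → 3-byte char #8 = E1 82 AF.
Leading byte 0xE1 = 11100001 matches 1110xxxx → 3-byte sequence.
Byte 1: 0xE1 = 11100001, payload 0001 (4 bits).
Byte 2: 0x82 = 10000010 (10xxxxxx ✓), payload 000010.
Byte 3: 0xAF = 10101111 (10xxxxxx ✓), payload 101111.
Concatenate: 0001000010101111 = 0x10AF (16 bits → U+10AF).

U+10AF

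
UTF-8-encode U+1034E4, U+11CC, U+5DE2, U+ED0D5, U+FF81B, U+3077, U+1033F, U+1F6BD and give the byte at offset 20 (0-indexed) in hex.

0xB7

U+1034E4 → 4-byte form F4 83 93 A4 at offsets 0–3.
U+11CC → 3-byte form E1 87 8C at offsets 4–6.
U+5DE2 → 3-byte form E5 B7 A2 at offsets 7–9.
U+ED0D5 → 4-byte form F3 AD 83 95 at offsets 10–13.
U+FF81B → 4-byte form F3 BF A0 9B at offsets 14–17.
U+3077 → 3-byte form E3 81 B7 at offsets 18–20.
Offset 20 falls in char 6's range; it's byte 3 of E3 81 B7 = 0xB7.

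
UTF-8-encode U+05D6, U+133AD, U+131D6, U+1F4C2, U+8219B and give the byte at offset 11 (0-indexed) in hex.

0x9F

U+05D6 → 2-byte form D7 96 at offsets 0–1.
U+133AD → 4-byte form F0 93 8E AD at offsets 2–5.
U+131D6 → 4-byte form F0 93 87 96 at offsets 6–9.
U+1F4C2 → 4-byte form F0 9F 93 82 at offsets 10–13.
Offset 11 falls in char 4's range; it's byte 2 of F0 9F 93 82 = 0x9F.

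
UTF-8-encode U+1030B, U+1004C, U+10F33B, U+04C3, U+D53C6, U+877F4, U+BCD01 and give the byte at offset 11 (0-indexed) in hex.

U+1030B → 4-byte form F0 90 8C 8B at offsets 0–3.
U+1004C → 4-byte form F0 90 81 8C at offsets 4–7.
U+10F33B → 4-byte form F4 8F 8C BB at offsets 8–11.
Offset 11 falls in char 3's range; it's byte 4 of F4 8F 8C BB = 0xBB.

0xBB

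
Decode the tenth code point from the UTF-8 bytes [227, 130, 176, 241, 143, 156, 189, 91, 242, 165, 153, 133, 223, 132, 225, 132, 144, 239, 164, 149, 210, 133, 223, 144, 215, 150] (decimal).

U+05D6

Offset 0: leading byte 0xE3 = 11100011 → 3-byte char #1 = E3 82 B0.
Offset 3: leading byte 0xF1 = 11110001 → 4-byte char #2 = F1 8F 9C BD.
Offset 7: leading byte 0x5B = 01011011 → 1-byte char #3 = 5B.
Offset 8: leading byte 0xF2 = 11110010 → 4-byte char #4 = F2 A5 99 85.
Offset 12: leading byte 0xDF = 11011111 → 2-byte char #5 = DF 84.
Offset 14: leading byte 0xE1 = 11100001 → 3-byte char #6 = E1 84 90.
Offset 17: leading byte 0xEF = 11101111 → 3-byte char #7 = EF A4 95.
Offset 20: leading byte 0xD2 = 11010010 → 2-byte char #8 = D2 85.
Offset 22: leading byte 0xDF = 11011111 → 2-byte char #9 = DF 90.
Offset 24: leading byte 0xD7 = 11010111 → 2-byte char #10 = D7 96.
Leading byte 0xD7 = 11010111 matches 110xxxxx → 2-byte sequence.
Byte 1: 0xD7 = 11010111, payload 10111 (5 bits).
Byte 2: 0x96 = 10010110 (10xxxxxx ✓), payload 010110.
Concatenate: 10111010110 = 0x5D6 (11 bits → U+05D6).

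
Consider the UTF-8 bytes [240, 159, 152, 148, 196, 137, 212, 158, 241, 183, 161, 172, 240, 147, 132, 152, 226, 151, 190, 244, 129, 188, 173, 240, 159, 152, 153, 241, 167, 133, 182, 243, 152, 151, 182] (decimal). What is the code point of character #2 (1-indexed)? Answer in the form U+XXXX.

U+0109

Offset 0: leading byte 0xF0 = 11110000 → 4-byte char #1 = F0 9F 98 94.
Offset 4: leading byte 0xC4 = 11000100 → 2-byte char #2 = C4 89.
Leading byte 0xC4 = 11000100 matches 110xxxxx → 2-byte sequence.
Byte 1: 0xC4 = 11000100, payload 00100 (5 bits).
Byte 2: 0x89 = 10001001 (10xxxxxx ✓), payload 001001.
Concatenate: 00100001001 = 0x109 (11 bits → U+0109).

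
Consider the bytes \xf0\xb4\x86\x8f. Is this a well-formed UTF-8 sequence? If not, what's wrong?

valid

Leading byte 0xF0 = 11110000 → 4-byte form.
Continuation bytes 0xB4=10110100, 0x86=10000110, 0x8F=10001111 all match 10xxxxxx.
Decoded value 0x3418F is ≥ 0x10000 (shortest form) and not a surrogate.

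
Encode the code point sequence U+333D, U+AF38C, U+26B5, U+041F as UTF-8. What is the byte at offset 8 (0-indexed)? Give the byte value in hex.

0x9A

U+333D → 3-byte form E3 8C BD at offsets 0–2.
U+AF38C → 4-byte form F2 AF 8E 8C at offsets 3–6.
U+26B5 → 3-byte form E2 9A B5 at offsets 7–9.
Offset 8 falls in char 3's range; it's byte 2 of E2 9A B5 = 0x9A.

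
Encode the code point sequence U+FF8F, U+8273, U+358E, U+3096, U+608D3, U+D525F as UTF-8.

EF BE 8F E8 89 B3 E3 96 8E E3 82 96 F1 A0 A3 93 F3 95 89 9F

U+FF8F: 3-byte form → EF BE 8F.
U+8273: 3-byte form → E8 89 B3.
U+358E: 3-byte form → E3 96 8E.
U+3096: 3-byte form → E3 82 96.
U+608D3: 4-byte form → F1 A0 A3 93.
U+D525F: 4-byte form → F3 95 89 9F.
Concatenated (20 bytes): EF BE 8F E8 89 B3 E3 96 8E E3 82 96 F1 A0 A3 93 F3 95 89 9F.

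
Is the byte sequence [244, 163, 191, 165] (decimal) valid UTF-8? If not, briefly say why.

invalid (encodes a value above U+10FFFF)

Leading byte 0xF4 = 11110100 → 4-byte form.
Payload = 0x123FE5, which exceeds U+10FFFF, the maximum Unicode code point. (Leading bytes F5–FF, or F4 followed by ≥ 0x90, are invalid.)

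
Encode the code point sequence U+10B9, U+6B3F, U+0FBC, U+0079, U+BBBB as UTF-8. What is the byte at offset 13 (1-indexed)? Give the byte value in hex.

1-indexed offset 13 is 0-indexed offset 12.
U+10B9 → 3-byte form E1 82 B9 at offsets 0–2.
U+6B3F → 3-byte form E6 AC BF at offsets 3–5.
U+0FBC → 3-byte form E0 BE BC at offsets 6–8.
U+0079 → 1-byte form 79 at offsets 9–9.
U+BBBB → 3-byte form EB AE BB at offsets 10–12.
Offset 12 falls in char 5's range; it's byte 3 of EB AE BB = 0xBB.

0xBB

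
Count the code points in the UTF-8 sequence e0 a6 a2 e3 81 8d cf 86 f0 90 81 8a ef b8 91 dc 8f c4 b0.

7

Byte at offset 0: 0xE0 = 11100000 → 3-byte char (#1). Advance 3.
Byte at offset 3: 0xE3 = 11100011 → 3-byte char (#2). Advance 3.
Byte at offset 6: 0xCF = 11001111 → 2-byte char (#3). Advance 2.
Byte at offset 8: 0xF0 = 11110000 → 4-byte char (#4). Advance 4.
Byte at offset 12: 0xEF = 11101111 → 3-byte char (#5). Advance 3.
Byte at offset 15: 0xDC = 11011100 → 2-byte char (#6). Advance 2.
Byte at offset 17: 0xC4 = 11000100 → 2-byte char (#7). Advance 2.
Reached end at offset 19 after 7 code points.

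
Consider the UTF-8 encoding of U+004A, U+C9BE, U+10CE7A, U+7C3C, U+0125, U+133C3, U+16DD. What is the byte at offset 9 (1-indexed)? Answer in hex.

0xE7

1-indexed offset 9 is 0-indexed offset 8.
U+004A → 1-byte form 4A at offsets 0–0.
U+C9BE → 3-byte form EC A6 BE at offsets 1–3.
U+10CE7A → 4-byte form F4 8C B9 BA at offsets 4–7.
U+7C3C → 3-byte form E7 B0 BC at offsets 8–10.
Offset 8 falls in char 4's range; it's byte 1 of E7 B0 BC = 0xE7.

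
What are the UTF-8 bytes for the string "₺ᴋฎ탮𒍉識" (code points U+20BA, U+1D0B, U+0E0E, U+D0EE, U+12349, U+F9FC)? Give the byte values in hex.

E2 82 BA E1 B4 8B E0 B8 8E ED 83 AE F0 92 8D 89 EF A7 BC

U+20BA: 3-byte form → E2 82 BA.
U+1D0B: 3-byte form → E1 B4 8B.
U+0E0E: 3-byte form → E0 B8 8E.
U+D0EE: 3-byte form → ED 83 AE.
U+12349: 4-byte form → F0 92 8D 89.
U+F9FC: 3-byte form → EF A7 BC.
Concatenated (19 bytes): E2 82 BA E1 B4 8B E0 B8 8E ED 83 AE F0 92 8D 89 EF A7 BC.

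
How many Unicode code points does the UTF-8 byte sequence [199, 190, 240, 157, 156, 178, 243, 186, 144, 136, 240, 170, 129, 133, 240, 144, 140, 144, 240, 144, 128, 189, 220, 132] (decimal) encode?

Byte at offset 0: 0xC7 = 11000111 → 2-byte char (#1). Advance 2.
Byte at offset 2: 0xF0 = 11110000 → 4-byte char (#2). Advance 4.
Byte at offset 6: 0xF3 = 11110011 → 4-byte char (#3). Advance 4.
Byte at offset 10: 0xF0 = 11110000 → 4-byte char (#4). Advance 4.
Byte at offset 14: 0xF0 = 11110000 → 4-byte char (#5). Advance 4.
Byte at offset 18: 0xF0 = 11110000 → 4-byte char (#6). Advance 4.
Byte at offset 22: 0xDC = 11011100 → 2-byte char (#7). Advance 2.
Reached end at offset 24 after 7 code points.

7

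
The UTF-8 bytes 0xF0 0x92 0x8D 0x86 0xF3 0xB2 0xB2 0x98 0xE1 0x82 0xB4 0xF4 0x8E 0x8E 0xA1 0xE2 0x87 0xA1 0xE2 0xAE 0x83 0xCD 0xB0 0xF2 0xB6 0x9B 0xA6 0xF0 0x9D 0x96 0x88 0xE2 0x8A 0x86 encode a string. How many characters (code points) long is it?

Byte at offset 0: 0xF0 = 11110000 → 4-byte char (#1). Advance 4.
Byte at offset 4: 0xF3 = 11110011 → 4-byte char (#2). Advance 4.
Byte at offset 8: 0xE1 = 11100001 → 3-byte char (#3). Advance 3.
Byte at offset 11: 0xF4 = 11110100 → 4-byte char (#4). Advance 4.
Byte at offset 15: 0xE2 = 11100010 → 3-byte char (#5). Advance 3.
Byte at offset 18: 0xE2 = 11100010 → 3-byte char (#6). Advance 3.
Byte at offset 21: 0xCD = 11001101 → 2-byte char (#7). Advance 2.
Byte at offset 23: 0xF2 = 11110010 → 4-byte char (#8). Advance 4.
Byte at offset 27: 0xF0 = 11110000 → 4-byte char (#9). Advance 4.
Byte at offset 31: 0xE2 = 11100010 → 3-byte char (#10). Advance 3.
Reached end at offset 34 after 10 code points.

10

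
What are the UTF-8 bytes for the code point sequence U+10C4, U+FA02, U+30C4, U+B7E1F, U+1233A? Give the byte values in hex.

U+10C4: 3-byte form → E1 83 84.
U+FA02: 3-byte form → EF A8 82.
U+30C4: 3-byte form → E3 83 84.
U+B7E1F: 4-byte form → F2 B7 B8 9F.
U+1233A: 4-byte form → F0 92 8C BA.
Concatenated (17 bytes): E1 83 84 EF A8 82 E3 83 84 F2 B7 B8 9F F0 92 8C BA.

E1 83 84 EF A8 82 E3 83 84 F2 B7 B8 9F F0 92 8C BA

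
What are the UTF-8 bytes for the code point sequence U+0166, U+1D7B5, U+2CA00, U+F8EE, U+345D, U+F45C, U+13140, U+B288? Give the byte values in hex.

U+0166: 2-byte form → C5 A6.
U+1D7B5: 4-byte form → F0 9D 9E B5.
U+2CA00: 4-byte form → F0 AC A8 80.
U+F8EE: 3-byte form → EF A3 AE.
U+345D: 3-byte form → E3 91 9D.
U+F45C: 3-byte form → EF 91 9C.
U+13140: 4-byte form → F0 93 85 80.
U+B288: 3-byte form → EB 8A 88.
Concatenated (26 bytes): C5 A6 F0 9D 9E B5 F0 AC A8 80 EF A3 AE E3 91 9D EF 91 9C F0 93 85 80 EB 8A 88.

C5 A6 F0 9D 9E B5 F0 AC A8 80 EF A3 AE E3 91 9D EF 91 9C F0 93 85 80 EB 8A 88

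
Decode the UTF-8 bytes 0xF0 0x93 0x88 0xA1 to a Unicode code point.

Leading byte 0xF0 = 11110000 matches 11110xxx → 4-byte sequence.
Byte 1: 0xF0 = 11110000, payload 000 (3 bits).
Byte 2: 0x93 = 10010011 (10xxxxxx ✓), payload 010011.
Byte 3: 0x88 = 10001000 (10xxxxxx ✓), payload 001000.
Byte 4: 0xA1 = 10100001 (10xxxxxx ✓), payload 100001.
Concatenate: 000010011001000100001 = 0x13221 (21 bits → U+13221).

U+13221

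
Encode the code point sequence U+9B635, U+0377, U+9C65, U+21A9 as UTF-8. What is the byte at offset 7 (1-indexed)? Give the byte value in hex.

1-indexed offset 7 is 0-indexed offset 6.
U+9B635 → 4-byte form F2 9B 98 B5 at offsets 0–3.
U+0377 → 2-byte form CD B7 at offsets 4–5.
U+9C65 → 3-byte form E9 B1 A5 at offsets 6–8.
Offset 6 falls in char 3's range; it's byte 1 of E9 B1 A5 = 0xE9.

0xE9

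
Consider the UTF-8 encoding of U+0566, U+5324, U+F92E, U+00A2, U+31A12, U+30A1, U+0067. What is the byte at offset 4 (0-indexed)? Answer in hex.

U+0566 → 2-byte form D5 A6 at offsets 0–1.
U+5324 → 3-byte form E5 8C A4 at offsets 2–4.
Offset 4 falls in char 2's range; it's byte 3 of E5 8C A4 = 0xA4.

0xA4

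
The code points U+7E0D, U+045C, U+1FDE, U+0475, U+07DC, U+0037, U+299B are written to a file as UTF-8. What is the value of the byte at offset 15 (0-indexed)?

U+7E0D → 3-byte form E7 B8 8D at offsets 0–2.
U+045C → 2-byte form D1 9C at offsets 3–4.
U+1FDE → 3-byte form E1 BF 9E at offsets 5–7.
U+0475 → 2-byte form D1 B5 at offsets 8–9.
U+07DC → 2-byte form DF 9C at offsets 10–11.
U+0037 → 1-byte form 37 at offsets 12–12.
U+299B → 3-byte form E2 A6 9B at offsets 13–15.
Offset 15 falls in char 7's range; it's byte 3 of E2 A6 9B = 0x9B.

0x9B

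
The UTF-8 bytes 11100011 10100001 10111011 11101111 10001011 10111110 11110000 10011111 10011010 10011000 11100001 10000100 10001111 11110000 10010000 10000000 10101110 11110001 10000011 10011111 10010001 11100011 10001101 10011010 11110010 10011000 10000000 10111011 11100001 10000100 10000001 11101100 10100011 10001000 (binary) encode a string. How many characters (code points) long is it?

10

Byte at offset 0: 0xE3 = 11100011 → 3-byte char (#1). Advance 3.
Byte at offset 3: 0xEF = 11101111 → 3-byte char (#2). Advance 3.
Byte at offset 6: 0xF0 = 11110000 → 4-byte char (#3). Advance 4.
Byte at offset 10: 0xE1 = 11100001 → 3-byte char (#4). Advance 3.
Byte at offset 13: 0xF0 = 11110000 → 4-byte char (#5). Advance 4.
Byte at offset 17: 0xF1 = 11110001 → 4-byte char (#6). Advance 4.
Byte at offset 21: 0xE3 = 11100011 → 3-byte char (#7). Advance 3.
Byte at offset 24: 0xF2 = 11110010 → 4-byte char (#8). Advance 4.
Byte at offset 28: 0xE1 = 11100001 → 3-byte char (#9). Advance 3.
Byte at offset 31: 0xEC = 11101100 → 3-byte char (#10). Advance 3.
Reached end at offset 34 after 10 code points.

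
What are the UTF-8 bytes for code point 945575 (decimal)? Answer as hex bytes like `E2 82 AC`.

U+E6DA7 = 0xE6DA7 = 945575 decimal. In range U+10000–U+10FFFF → 4-byte form: 11110xxx 10xxxxxx 10xxxxxx 10xxxxxx.
Binary (21 bits): 011100110110110100111.
Split 3+6+6+6: 011 | 100110 | 110110 | 100111.
Byte 1: 11110011 = 0xF3.
Byte 2: 10100110 = 0xA6.
Byte 3: 10110110 = 0xB6.
Byte 4: 10100111 = 0xA7.

F3 A6 B6 A7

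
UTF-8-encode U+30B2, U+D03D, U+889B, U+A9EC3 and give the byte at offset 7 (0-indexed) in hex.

U+30B2 → 3-byte form E3 82 B2 at offsets 0–2.
U+D03D → 3-byte form ED 80 BD at offsets 3–5.
U+889B → 3-byte form E8 A2 9B at offsets 6–8.
Offset 7 falls in char 3's range; it's byte 2 of E8 A2 9B = 0xA2.

0xA2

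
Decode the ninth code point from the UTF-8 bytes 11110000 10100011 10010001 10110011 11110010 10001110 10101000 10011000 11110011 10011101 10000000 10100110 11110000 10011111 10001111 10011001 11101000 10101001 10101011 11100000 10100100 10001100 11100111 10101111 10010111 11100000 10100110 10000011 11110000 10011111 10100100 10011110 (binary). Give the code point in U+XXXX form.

Offset 0: leading byte 0xF0 = 11110000 → 4-byte char #1 = F0 A3 91 B3.
Offset 4: leading byte 0xF2 = 11110010 → 4-byte char #2 = F2 8E A8 98.
Offset 8: leading byte 0xF3 = 11110011 → 4-byte char #3 = F3 9D 80 A6.
Offset 12: leading byte 0xF0 = 11110000 → 4-byte char #4 = F0 9F 8F 99.
Offset 16: leading byte 0xE8 = 11101000 → 3-byte char #5 = E8 A9 AB.
Offset 19: leading byte 0xE0 = 11100000 → 3-byte char #6 = E0 A4 8C.
Offset 22: leading byte 0xE7 = 11100111 → 3-byte char #7 = E7 AF 97.
Offset 25: leading byte 0xE0 = 11100000 → 3-byte char #8 = E0 A6 83.
Offset 28: leading byte 0xF0 = 11110000 → 4-byte char #9 = F0 9F A4 9E.
Leading byte 0xF0 = 11110000 matches 11110xxx → 4-byte sequence.
Byte 1: 0xF0 = 11110000, payload 000 (3 bits).
Byte 2: 0x9F = 10011111 (10xxxxxx ✓), payload 011111.
Byte 3: 0xA4 = 10100100 (10xxxxxx ✓), payload 100100.
Byte 4: 0x9E = 10011110 (10xxxxxx ✓), payload 011110.
Concatenate: 000011111100100011110 = 0x1F91E (21 bits → U+1F91E).

U+1F91E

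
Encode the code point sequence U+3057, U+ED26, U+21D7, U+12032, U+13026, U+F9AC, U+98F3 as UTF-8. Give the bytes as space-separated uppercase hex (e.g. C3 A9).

U+3057: 3-byte form → E3 81 97.
U+ED26: 3-byte form → EE B4 A6.
U+21D7: 3-byte form → E2 87 97.
U+12032: 4-byte form → F0 92 80 B2.
U+13026: 4-byte form → F0 93 80 A6.
U+F9AC: 3-byte form → EF A6 AC.
U+98F3: 3-byte form → E9 A3 B3.
Concatenated (23 bytes): E3 81 97 EE B4 A6 E2 87 97 F0 92 80 B2 F0 93 80 A6 EF A6 AC E9 A3 B3.

E3 81 97 EE B4 A6 E2 87 97 F0 92 80 B2 F0 93 80 A6 EF A6 AC E9 A3 B3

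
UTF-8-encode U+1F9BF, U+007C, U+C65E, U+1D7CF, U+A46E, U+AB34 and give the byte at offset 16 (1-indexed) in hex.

0xEA

1-indexed offset 16 is 0-indexed offset 15.
U+1F9BF → 4-byte form F0 9F A6 BF at offsets 0–3.
U+007C → 1-byte form 7C at offsets 4–4.
U+C65E → 3-byte form EC 99 9E at offsets 5–7.
U+1D7CF → 4-byte form F0 9D 9F 8F at offsets 8–11.
U+A46E → 3-byte form EA 91 AE at offsets 12–14.
U+AB34 → 3-byte form EA AC B4 at offsets 15–17.
Offset 15 falls in char 6's range; it's byte 1 of EA AC B4 = 0xEA.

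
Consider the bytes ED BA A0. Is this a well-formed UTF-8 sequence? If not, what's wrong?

invalid (encodes a surrogate (U+D800–U+DFFF))

Structurally a 3-byte sequence; payload = 0xDEA0.
But 0xDEA0 is in U+D800–U+DFFF, the surrogate range. Surrogates are not Unicode scalar values and are forbidden in UTF-8.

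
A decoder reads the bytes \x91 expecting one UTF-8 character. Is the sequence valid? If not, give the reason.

Byte 0x91 = 10010001 has the form 10xxxxxx — a continuation byte — but there is no preceding leading byte.

invalid (continuation byte with no leading byte)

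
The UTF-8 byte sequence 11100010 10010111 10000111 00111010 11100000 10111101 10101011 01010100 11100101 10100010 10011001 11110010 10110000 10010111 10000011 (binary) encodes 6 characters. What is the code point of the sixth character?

Offset 0: leading byte 0xE2 = 11100010 → 3-byte char #1 = E2 97 87.
Offset 3: leading byte 0x3A = 00111010 → 1-byte char #2 = 3A.
Offset 4: leading byte 0xE0 = 11100000 → 3-byte char #3 = E0 BD AB.
Offset 7: leading byte 0x54 = 01010100 → 1-byte char #4 = 54.
Offset 8: leading byte 0xE5 = 11100101 → 3-byte char #5 = E5 A2 99.
Offset 11: leading byte 0xF2 = 11110010 → 4-byte char #6 = F2 B0 97 83.
Leading byte 0xF2 = 11110010 matches 11110xxx → 4-byte sequence.
Byte 1: 0xF2 = 11110010, payload 010 (3 bits).
Byte 2: 0xB0 = 10110000 (10xxxxxx ✓), payload 110000.
Byte 3: 0x97 = 10010111 (10xxxxxx ✓), payload 010111.
Byte 4: 0x83 = 10000011 (10xxxxxx ✓), payload 000011.
Concatenate: 010110000010111000011 = 0xB05C3 (21 bits → U+B05C3).

U+B05C3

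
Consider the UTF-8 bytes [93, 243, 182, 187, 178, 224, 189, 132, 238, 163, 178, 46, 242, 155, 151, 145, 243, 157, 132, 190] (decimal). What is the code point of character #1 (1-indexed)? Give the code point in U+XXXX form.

Offset 0: leading byte 0x5D = 01011101 → 1-byte char #1 = 5D.
Leading byte 0x5D = 01011101 matches 0xxxxxxx → 1-byte sequence.
Byte 1: 0x5D = 01011101, payload 1011101 (7 bits).
Concatenate: 1011101 = 0x5D (7 bits → U+005D).

U+005D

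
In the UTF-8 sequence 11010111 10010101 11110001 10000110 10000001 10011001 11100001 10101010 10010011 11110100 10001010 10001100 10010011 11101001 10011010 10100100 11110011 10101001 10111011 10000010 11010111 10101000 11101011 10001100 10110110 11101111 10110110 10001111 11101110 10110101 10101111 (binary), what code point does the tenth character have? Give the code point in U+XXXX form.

Offset 0: leading byte 0xD7 = 11010111 → 2-byte char #1 = D7 95.
Offset 2: leading byte 0xF1 = 11110001 → 4-byte char #2 = F1 86 81 99.
Offset 6: leading byte 0xE1 = 11100001 → 3-byte char #3 = E1 AA 93.
Offset 9: leading byte 0xF4 = 11110100 → 4-byte char #4 = F4 8A 8C 93.
Offset 13: leading byte 0xE9 = 11101001 → 3-byte char #5 = E9 9A A4.
Offset 16: leading byte 0xF3 = 11110011 → 4-byte char #6 = F3 A9 BB 82.
Offset 20: leading byte 0xD7 = 11010111 → 2-byte char #7 = D7 A8.
Offset 22: leading byte 0xEB = 11101011 → 3-byte char #8 = EB 8C B6.
Offset 25: leading byte 0xEF = 11101111 → 3-byte char #9 = EF B6 8F.
Offset 28: leading byte 0xEE = 11101110 → 3-byte char #10 = EE B5 AF.
Leading byte 0xEE = 11101110 matches 1110xxxx → 3-byte sequence.
Byte 1: 0xEE = 11101110, payload 1110 (4 bits).
Byte 2: 0xB5 = 10110101 (10xxxxxx ✓), payload 110101.
Byte 3: 0xAF = 10101111 (10xxxxxx ✓), payload 101111.
Concatenate: 1110110101101111 = 0xED6F (16 bits → U+ED6F).

U+ED6F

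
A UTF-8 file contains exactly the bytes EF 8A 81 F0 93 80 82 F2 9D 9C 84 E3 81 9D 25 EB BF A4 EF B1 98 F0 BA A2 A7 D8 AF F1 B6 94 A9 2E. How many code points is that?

11

Byte at offset 0: 0xEF = 11101111 → 3-byte char (#1). Advance 3.
Byte at offset 3: 0xF0 = 11110000 → 4-byte char (#2). Advance 4.
Byte at offset 7: 0xF2 = 11110010 → 4-byte char (#3). Advance 4.
Byte at offset 11: 0xE3 = 11100011 → 3-byte char (#4). Advance 3.
Byte at offset 14: 0x25 = 00100101 → 1-byte char (#5). Advance 1.
Byte at offset 15: 0xEB = 11101011 → 3-byte char (#6). Advance 3.
Byte at offset 18: 0xEF = 11101111 → 3-byte char (#7). Advance 3.
Byte at offset 21: 0xF0 = 11110000 → 4-byte char (#8). Advance 4.
Byte at offset 25: 0xD8 = 11011000 → 2-byte char (#9). Advance 2.
Byte at offset 27: 0xF1 = 11110001 → 4-byte char (#10). Advance 4.
Byte at offset 31: 0x2E = 00101110 → 1-byte char (#11). Advance 1.
Reached end at offset 32 after 11 code points.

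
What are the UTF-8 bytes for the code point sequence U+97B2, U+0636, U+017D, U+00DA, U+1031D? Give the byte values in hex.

E9 9E B2 D8 B6 C5 BD C3 9A F0 90 8C 9D

U+97B2: 3-byte form → E9 9E B2.
U+0636: 2-byte form → D8 B6.
U+017D: 2-byte form → C5 BD.
U+00DA: 2-byte form → C3 9A.
U+1031D: 4-byte form → F0 90 8C 9D.
Concatenated (13 bytes): E9 9E B2 D8 B6 C5 BD C3 9A F0 90 8C 9D.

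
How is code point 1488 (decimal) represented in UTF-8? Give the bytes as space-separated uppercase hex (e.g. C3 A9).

D7 90

U+05D0 = 0x5D0 = 1488 decimal. In range U+0080–U+07FF → 2-byte form: 110xxxxx 10xxxxxx.
Binary (11 bits): 10111010000.
Split 5+6: 10111 | 010000.
Byte 1: 11010111 = 0xD7.
Byte 2: 10010000 = 0x90.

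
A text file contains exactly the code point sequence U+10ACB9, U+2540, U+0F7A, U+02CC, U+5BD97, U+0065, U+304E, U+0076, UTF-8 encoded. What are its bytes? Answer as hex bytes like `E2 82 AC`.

U+10ACB9: 4-byte form → F4 8A B2 B9.
U+2540: 3-byte form → E2 95 80.
U+0F7A: 3-byte form → E0 BD BA.
U+02CC: 2-byte form → CB 8C.
U+5BD97: 4-byte form → F1 9B B6 97.
U+0065: 1-byte form → 65.
U+304E: 3-byte form → E3 81 8E.
U+0076: 1-byte form → 76.
Concatenated (21 bytes): F4 8A B2 B9 E2 95 80 E0 BD BA CB 8C F1 9B B6 97 65 E3 81 8E 76.

F4 8A B2 B9 E2 95 80 E0 BD BA CB 8C F1 9B B6 97 65 E3 81 8E 76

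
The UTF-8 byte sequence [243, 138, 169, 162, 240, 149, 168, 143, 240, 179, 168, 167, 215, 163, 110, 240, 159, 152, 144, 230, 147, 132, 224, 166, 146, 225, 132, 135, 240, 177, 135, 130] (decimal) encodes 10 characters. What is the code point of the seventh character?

U+64C4

Offset 0: leading byte 0xF3 = 11110011 → 4-byte char #1 = F3 8A A9 A2.
Offset 4: leading byte 0xF0 = 11110000 → 4-byte char #2 = F0 95 A8 8F.
Offset 8: leading byte 0xF0 = 11110000 → 4-byte char #3 = F0 B3 A8 A7.
Offset 12: leading byte 0xD7 = 11010111 → 2-byte char #4 = D7 A3.
Offset 14: leading byte 0x6E = 01101110 → 1-byte char #5 = 6E.
Offset 15: leading byte 0xF0 = 11110000 → 4-byte char #6 = F0 9F 98 90.
Offset 19: leading byte 0xE6 = 11100110 → 3-byte char #7 = E6 93 84.
Leading byte 0xE6 = 11100110 matches 1110xxxx → 3-byte sequence.
Byte 1: 0xE6 = 11100110, payload 0110 (4 bits).
Byte 2: 0x93 = 10010011 (10xxxxxx ✓), payload 010011.
Byte 3: 0x84 = 10000100 (10xxxxxx ✓), payload 000100.
Concatenate: 0110010011000100 = 0x64C4 (16 bits → U+64C4).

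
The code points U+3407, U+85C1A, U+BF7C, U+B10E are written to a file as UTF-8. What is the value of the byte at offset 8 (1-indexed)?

0xEB

1-indexed offset 8 is 0-indexed offset 7.
U+3407 → 3-byte form E3 90 87 at offsets 0–2.
U+85C1A → 4-byte form F2 85 B0 9A at offsets 3–6.
U+BF7C → 3-byte form EB BD BC at offsets 7–9.
Offset 7 falls in char 3's range; it's byte 1 of EB BD BC = 0xEB.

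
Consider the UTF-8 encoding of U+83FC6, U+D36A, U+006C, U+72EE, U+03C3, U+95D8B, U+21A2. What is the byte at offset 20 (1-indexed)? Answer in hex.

1-indexed offset 20 is 0-indexed offset 19.
U+83FC6 → 4-byte form F2 83 BF 86 at offsets 0–3.
U+D36A → 3-byte form ED 8D AA at offsets 4–6.
U+006C → 1-byte form 6C at offsets 7–7.
U+72EE → 3-byte form E7 8B AE at offsets 8–10.
U+03C3 → 2-byte form CF 83 at offsets 11–12.
U+95D8B → 4-byte form F2 95 B6 8B at offsets 13–16.
U+21A2 → 3-byte form E2 86 A2 at offsets 17–19.
Offset 19 falls in char 7's range; it's byte 3 of E2 86 A2 = 0xA2.

0xA2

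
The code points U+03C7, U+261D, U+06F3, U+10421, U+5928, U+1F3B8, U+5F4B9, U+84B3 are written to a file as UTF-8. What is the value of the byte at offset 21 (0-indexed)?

U+03C7 → 2-byte form CF 87 at offsets 0–1.
U+261D → 3-byte form E2 98 9D at offsets 2–4.
U+06F3 → 2-byte form DB B3 at offsets 5–6.
U+10421 → 4-byte form F0 90 90 A1 at offsets 7–10.
U+5928 → 3-byte form E5 A4 A8 at offsets 11–13.
U+1F3B8 → 4-byte form F0 9F 8E B8 at offsets 14–17.
U+5F4B9 → 4-byte form F1 9F 92 B9 at offsets 18–21.
Offset 21 falls in char 7's range; it's byte 4 of F1 9F 92 B9 = 0xB9.

0xB9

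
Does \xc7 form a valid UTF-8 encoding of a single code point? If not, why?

Leading byte 0xC7 = 11000111 → 2-byte form, but only 1 byte is present.

invalid (sequence truncated)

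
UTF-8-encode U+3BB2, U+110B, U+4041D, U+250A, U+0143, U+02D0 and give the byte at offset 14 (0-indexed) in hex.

U+3BB2 → 3-byte form E3 AE B2 at offsets 0–2.
U+110B → 3-byte form E1 84 8B at offsets 3–5.
U+4041D → 4-byte form F1 80 90 9D at offsets 6–9.
U+250A → 3-byte form E2 94 8A at offsets 10–12.
U+0143 → 2-byte form C5 83 at offsets 13–14.
Offset 14 falls in char 5's range; it's byte 2 of C5 83 = 0x83.

0x83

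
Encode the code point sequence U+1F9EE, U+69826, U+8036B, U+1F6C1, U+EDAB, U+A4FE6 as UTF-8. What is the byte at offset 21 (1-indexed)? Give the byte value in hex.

1-indexed offset 21 is 0-indexed offset 20.
U+1F9EE → 4-byte form F0 9F A7 AE at offsets 0–3.
U+69826 → 4-byte form F1 A9 A0 A6 at offsets 4–7.
U+8036B → 4-byte form F2 80 8D AB at offsets 8–11.
U+1F6C1 → 4-byte form F0 9F 9B 81 at offsets 12–15.
U+EDAB → 3-byte form EE B6 AB at offsets 16–18.
U+A4FE6 → 4-byte form F2 A4 BF A6 at offsets 19–22.
Offset 20 falls in char 6's range; it's byte 2 of F2 A4 BF A6 = 0xA4.

0xA4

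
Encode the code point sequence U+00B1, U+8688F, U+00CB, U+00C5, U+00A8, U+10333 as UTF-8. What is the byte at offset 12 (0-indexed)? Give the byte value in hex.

U+00B1 → 2-byte form C2 B1 at offsets 0–1.
U+8688F → 4-byte form F2 86 A2 8F at offsets 2–5.
U+00CB → 2-byte form C3 8B at offsets 6–7.
U+00C5 → 2-byte form C3 85 at offsets 8–9.
U+00A8 → 2-byte form C2 A8 at offsets 10–11.
U+10333 → 4-byte form F0 90 8C B3 at offsets 12–15.
Offset 12 falls in char 6's range; it's byte 1 of F0 90 8C B3 = 0xF0.

0xF0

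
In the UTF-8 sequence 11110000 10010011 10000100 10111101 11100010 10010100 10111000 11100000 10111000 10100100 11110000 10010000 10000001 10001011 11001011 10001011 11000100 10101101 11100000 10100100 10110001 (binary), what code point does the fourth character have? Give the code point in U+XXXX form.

U+1004B

Offset 0: leading byte 0xF0 = 11110000 → 4-byte char #1 = F0 93 84 BD.
Offset 4: leading byte 0xE2 = 11100010 → 3-byte char #2 = E2 94 B8.
Offset 7: leading byte 0xE0 = 11100000 → 3-byte char #3 = E0 B8 A4.
Offset 10: leading byte 0xF0 = 11110000 → 4-byte char #4 = F0 90 81 8B.
Leading byte 0xF0 = 11110000 matches 11110xxx → 4-byte sequence.
Byte 1: 0xF0 = 11110000, payload 000 (3 bits).
Byte 2: 0x90 = 10010000 (10xxxxxx ✓), payload 010000.
Byte 3: 0x81 = 10000001 (10xxxxxx ✓), payload 000001.
Byte 4: 0x8B = 10001011 (10xxxxxx ✓), payload 001011.
Concatenate: 000010000000001001011 = 0x1004B (21 bits → U+1004B).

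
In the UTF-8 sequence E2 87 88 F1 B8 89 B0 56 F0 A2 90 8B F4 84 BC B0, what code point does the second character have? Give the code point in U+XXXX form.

U+78270

Offset 0: leading byte 0xE2 = 11100010 → 3-byte char #1 = E2 87 88.
Offset 3: leading byte 0xF1 = 11110001 → 4-byte char #2 = F1 B8 89 B0.
Leading byte 0xF1 = 11110001 matches 11110xxx → 4-byte sequence.
Byte 1: 0xF1 = 11110001, payload 001 (3 bits).
Byte 2: 0xB8 = 10111000 (10xxxxxx ✓), payload 111000.
Byte 3: 0x89 = 10001001 (10xxxxxx ✓), payload 001001.
Byte 4: 0xB0 = 10110000 (10xxxxxx ✓), payload 110000.
Concatenate: 001111000001001110000 = 0x78270 (21 bits → U+78270).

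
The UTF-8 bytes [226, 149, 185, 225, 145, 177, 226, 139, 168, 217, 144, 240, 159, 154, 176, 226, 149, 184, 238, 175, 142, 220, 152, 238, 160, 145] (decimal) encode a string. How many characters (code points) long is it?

9

Byte at offset 0: 0xE2 = 11100010 → 3-byte char (#1). Advance 3.
Byte at offset 3: 0xE1 = 11100001 → 3-byte char (#2). Advance 3.
Byte at offset 6: 0xE2 = 11100010 → 3-byte char (#3). Advance 3.
Byte at offset 9: 0xD9 = 11011001 → 2-byte char (#4). Advance 2.
Byte at offset 11: 0xF0 = 11110000 → 4-byte char (#5). Advance 4.
Byte at offset 15: 0xE2 = 11100010 → 3-byte char (#6). Advance 3.
Byte at offset 18: 0xEE = 11101110 → 3-byte char (#7). Advance 3.
Byte at offset 21: 0xDC = 11011100 → 2-byte char (#8). Advance 2.
Byte at offset 23: 0xEE = 11101110 → 3-byte char (#9). Advance 3.
Reached end at offset 26 after 9 code points.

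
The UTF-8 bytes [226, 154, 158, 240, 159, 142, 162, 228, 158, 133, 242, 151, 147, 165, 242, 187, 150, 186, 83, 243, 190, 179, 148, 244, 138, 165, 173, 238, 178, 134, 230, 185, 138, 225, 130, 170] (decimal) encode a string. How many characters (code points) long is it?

11

Byte at offset 0: 0xE2 = 11100010 → 3-byte char (#1). Advance 3.
Byte at offset 3: 0xF0 = 11110000 → 4-byte char (#2). Advance 4.
Byte at offset 7: 0xE4 = 11100100 → 3-byte char (#3). Advance 3.
Byte at offset 10: 0xF2 = 11110010 → 4-byte char (#4). Advance 4.
Byte at offset 14: 0xF2 = 11110010 → 4-byte char (#5). Advance 4.
Byte at offset 18: 0x53 = 01010011 → 1-byte char (#6). Advance 1.
Byte at offset 19: 0xF3 = 11110011 → 4-byte char (#7). Advance 4.
Byte at offset 23: 0xF4 = 11110100 → 4-byte char (#8). Advance 4.
Byte at offset 27: 0xEE = 11101110 → 3-byte char (#9). Advance 3.
Byte at offset 30: 0xE6 = 11100110 → 3-byte char (#10). Advance 3.
Byte at offset 33: 0xE1 = 11100001 → 3-byte char (#11). Advance 3.
Reached end at offset 36 after 11 code points.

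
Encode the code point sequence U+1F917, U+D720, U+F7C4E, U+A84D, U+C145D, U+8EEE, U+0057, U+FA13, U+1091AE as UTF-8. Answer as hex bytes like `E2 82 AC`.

F0 9F A4 97 ED 9C A0 F3 B7 B1 8E EA A1 8D F3 81 91 9D E8 BB AE 57 EF A8 93 F4 89 86 AE

U+1F917: 4-byte form → F0 9F A4 97.
U+D720: 3-byte form → ED 9C A0.
U+F7C4E: 4-byte form → F3 B7 B1 8E.
U+A84D: 3-byte form → EA A1 8D.
U+C145D: 4-byte form → F3 81 91 9D.
U+8EEE: 3-byte form → E8 BB AE.
U+0057: 1-byte form → 57.
U+FA13: 3-byte form → EF A8 93.
U+1091AE: 4-byte form → F4 89 86 AE.
Concatenated (29 bytes): F0 9F A4 97 ED 9C A0 F3 B7 B1 8E EA A1 8D F3 81 91 9D E8 BB AE 57 EF A8 93 F4 89 86 AE.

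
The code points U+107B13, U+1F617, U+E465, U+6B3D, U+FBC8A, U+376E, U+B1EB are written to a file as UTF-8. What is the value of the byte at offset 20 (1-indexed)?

0x9D

1-indexed offset 20 is 0-indexed offset 19.
U+107B13 → 4-byte form F4 87 AC 93 at offsets 0–3.
U+1F617 → 4-byte form F0 9F 98 97 at offsets 4–7.
U+E465 → 3-byte form EE 91 A5 at offsets 8–10.
U+6B3D → 3-byte form E6 AC BD at offsets 11–13.
U+FBC8A → 4-byte form F3 BB B2 8A at offsets 14–17.
U+376E → 3-byte form E3 9D AE at offsets 18–20.
Offset 19 falls in char 6's range; it's byte 2 of E3 9D AE = 0x9D.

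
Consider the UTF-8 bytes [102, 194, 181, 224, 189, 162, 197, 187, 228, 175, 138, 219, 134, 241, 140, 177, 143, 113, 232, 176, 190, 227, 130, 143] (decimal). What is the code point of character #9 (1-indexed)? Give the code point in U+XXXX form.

Offset 0: leading byte 0x66 = 01100110 → 1-byte char #1 = 66.
Offset 1: leading byte 0xC2 = 11000010 → 2-byte char #2 = C2 B5.
Offset 3: leading byte 0xE0 = 11100000 → 3-byte char #3 = E0 BD A2.
Offset 6: leading byte 0xC5 = 11000101 → 2-byte char #4 = C5 BB.
Offset 8: leading byte 0xE4 = 11100100 → 3-byte char #5 = E4 AF 8A.
Offset 11: leading byte 0xDB = 11011011 → 2-byte char #6 = DB 86.
Offset 13: leading byte 0xF1 = 11110001 → 4-byte char #7 = F1 8C B1 8F.
Offset 17: leading byte 0x71 = 01110001 → 1-byte char #8 = 71.
Offset 18: leading byte 0xE8 = 11101000 → 3-byte char #9 = E8 B0 BE.
Leading byte 0xE8 = 11101000 matches 1110xxxx → 3-byte sequence.
Byte 1: 0xE8 = 11101000, payload 1000 (4 bits).
Byte 2: 0xB0 = 10110000 (10xxxxxx ✓), payload 110000.
Byte 3: 0xBE = 10111110 (10xxxxxx ✓), payload 111110.
Concatenate: 1000110000111110 = 0x8C3E (16 bits → U+8C3E).

U+8C3E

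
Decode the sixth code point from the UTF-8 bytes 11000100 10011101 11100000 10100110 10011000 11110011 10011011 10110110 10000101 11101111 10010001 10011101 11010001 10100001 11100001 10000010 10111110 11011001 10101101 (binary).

Offset 0: leading byte 0xC4 = 11000100 → 2-byte char #1 = C4 9D.
Offset 2: leading byte 0xE0 = 11100000 → 3-byte char #2 = E0 A6 98.
Offset 5: leading byte 0xF3 = 11110011 → 4-byte char #3 = F3 9B B6 85.
Offset 9: leading byte 0xEF = 11101111 → 3-byte char #4 = EF 91 9D.
Offset 12: leading byte 0xD1 = 11010001 → 2-byte char #5 = D1 A1.
Offset 14: leading byte 0xE1 = 11100001 → 3-byte char #6 = E1 82 BE.
Leading byte 0xE1 = 11100001 matches 1110xxxx → 3-byte sequence.
Byte 1: 0xE1 = 11100001, payload 0001 (4 bits).
Byte 2: 0x82 = 10000010 (10xxxxxx ✓), payload 000010.
Byte 3: 0xBE = 10111110 (10xxxxxx ✓), payload 111110.
Concatenate: 0001000010111110 = 0x10BE (16 bits → U+10BE).

U+10BE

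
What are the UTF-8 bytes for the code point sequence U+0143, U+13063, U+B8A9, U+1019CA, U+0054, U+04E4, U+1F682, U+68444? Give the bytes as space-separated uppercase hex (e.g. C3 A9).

C5 83 F0 93 81 A3 EB A2 A9 F4 81 A7 8A 54 D3 A4 F0 9F 9A 82 F1 A8 91 84

U+0143: 2-byte form → C5 83.
U+13063: 4-byte form → F0 93 81 A3.
U+B8A9: 3-byte form → EB A2 A9.
U+1019CA: 4-byte form → F4 81 A7 8A.
U+0054: 1-byte form → 54.
U+04E4: 2-byte form → D3 A4.
U+1F682: 4-byte form → F0 9F 9A 82.
U+68444: 4-byte form → F1 A8 91 84.
Concatenated (24 bytes): C5 83 F0 93 81 A3 EB A2 A9 F4 81 A7 8A 54 D3 A4 F0 9F 9A 82 F1 A8 91 84.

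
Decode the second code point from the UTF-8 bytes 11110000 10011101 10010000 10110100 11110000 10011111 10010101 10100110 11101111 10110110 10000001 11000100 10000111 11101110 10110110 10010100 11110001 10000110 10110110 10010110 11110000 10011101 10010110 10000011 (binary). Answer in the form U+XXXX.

Offset 0: leading byte 0xF0 = 11110000 → 4-byte char #1 = F0 9D 90 B4.
Offset 4: leading byte 0xF0 = 11110000 → 4-byte char #2 = F0 9F 95 A6.
Leading byte 0xF0 = 11110000 matches 11110xxx → 4-byte sequence.
Byte 1: 0xF0 = 11110000, payload 000 (3 bits).
Byte 2: 0x9F = 10011111 (10xxxxxx ✓), payload 011111.
Byte 3: 0x95 = 10010101 (10xxxxxx ✓), payload 010101.
Byte 4: 0xA6 = 10100110 (10xxxxxx ✓), payload 100110.
Concatenate: 000011111010101100110 = 0x1F566 (21 bits → U+1F566).

U+1F566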